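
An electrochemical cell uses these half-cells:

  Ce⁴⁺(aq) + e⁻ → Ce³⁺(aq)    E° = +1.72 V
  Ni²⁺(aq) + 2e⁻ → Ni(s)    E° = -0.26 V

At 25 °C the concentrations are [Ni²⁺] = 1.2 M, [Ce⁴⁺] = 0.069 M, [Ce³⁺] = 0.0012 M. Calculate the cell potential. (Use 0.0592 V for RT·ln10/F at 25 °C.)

2.08 V

The Ce⁴⁺/Ce³⁺ couple has the higher reduction potential and acts as the cathode, so E°_cell = +1.72 − (-0.26) = 1.98 V.
Balancing electrons gives n = 2; the reaction quotient is Q = [Ni²⁺]·[Ce³⁺]^2/[Ce⁴⁺]^2 = 3.63 × 10^-4.
At 25 °C, E = E° − (0.0592/n) log Q = 1.98 − (0.0592/2)(-3.440) = 1.980 + 0.102 = 2.082 V.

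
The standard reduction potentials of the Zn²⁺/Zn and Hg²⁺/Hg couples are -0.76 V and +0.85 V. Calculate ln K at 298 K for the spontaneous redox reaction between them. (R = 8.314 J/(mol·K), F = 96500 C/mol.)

ln K = 125.4

E°_cell = +0.85 − (-0.76) = 1.61 V, with n = 2 electrons transferred.
At equilibrium E = 0, so the Nernst equation gives ln K = nFE°/RT = (2)(96500)(1.61)/((8.314)(298)) = 125.42.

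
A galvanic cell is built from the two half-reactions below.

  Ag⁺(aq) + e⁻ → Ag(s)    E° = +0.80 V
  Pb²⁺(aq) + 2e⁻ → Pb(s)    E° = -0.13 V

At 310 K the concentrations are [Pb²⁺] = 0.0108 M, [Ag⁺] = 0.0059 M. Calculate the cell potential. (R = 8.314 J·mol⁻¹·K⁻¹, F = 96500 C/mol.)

The Ag⁺/Ag couple has the higher reduction potential and acts as the cathode, so E°_cell = +0.80 − (-0.13) = 0.93 V.
Balancing electrons gives n = 2; the reaction quotient is Q = [Pb²⁺]/[Ag⁺]^2 = 310.
E = E° − (RT/nF) ln Q = 0.93 − (8.314×310)/(2×96500) × (5.737) = 0.930 − 0.077 = 0.853 V.

0.853 V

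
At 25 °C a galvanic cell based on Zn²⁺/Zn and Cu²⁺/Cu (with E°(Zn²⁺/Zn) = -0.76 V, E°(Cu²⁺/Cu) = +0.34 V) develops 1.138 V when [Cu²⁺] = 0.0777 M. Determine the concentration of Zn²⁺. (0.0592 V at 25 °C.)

From the Nernst equation, log Q = n(E° − E)/0.0592 = 2(1.10 − 1.138)/0.0592 = -1.284, so Q = 0.0520.
With Q = [Zn²⁺]/[Cu²⁺] and the known concentrations, [Zn²⁺] in the numerator gives [Zn²⁺] = 0.004 M.

0.004 M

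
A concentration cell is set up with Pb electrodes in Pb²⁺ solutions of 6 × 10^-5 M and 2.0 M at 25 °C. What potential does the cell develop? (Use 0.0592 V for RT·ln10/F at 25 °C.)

Both half-cells are Pb²⁺/Pb, so E°_cell = 0. The concentrated side is the cathode; the cell reaction moves Pb²⁺ from high to low concentration with n = 2.
Q = [Pb²⁺]_dilute/[Pb²⁺]_conc = 6 × 10^-5/2.0 = 3 × 10^-5.
E = 0 − (0.0592/2) log Q = −(0.0592/2)(-4.523) = 0.1339 V.

0.13 V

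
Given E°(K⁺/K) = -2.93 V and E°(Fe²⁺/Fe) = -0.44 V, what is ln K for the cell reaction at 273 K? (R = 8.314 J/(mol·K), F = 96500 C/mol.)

E°_cell = -0.44 − (-2.93) = 2.49 V, with n = 2 electrons transferred.
At equilibrium E = 0, so the Nernst equation gives ln K = nFE°/RT = (2)(96500)(2.49)/((8.314)(273)) = 211.73.

ln K = 211.7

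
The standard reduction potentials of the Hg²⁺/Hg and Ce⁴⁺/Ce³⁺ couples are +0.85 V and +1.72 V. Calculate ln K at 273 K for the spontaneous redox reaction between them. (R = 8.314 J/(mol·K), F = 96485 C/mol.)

E°_cell = +1.72 − (+0.85) = 0.87 V, with n = 2 electrons transferred.
At equilibrium E = 0, so the Nernst equation gives ln K = nFE°/RT = (2)(96485)(0.87)/((8.314)(273)) = 73.97.

ln K = 74.0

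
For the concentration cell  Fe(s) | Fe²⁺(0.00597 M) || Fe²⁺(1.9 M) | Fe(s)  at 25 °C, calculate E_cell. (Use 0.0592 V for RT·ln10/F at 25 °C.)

Both half-cells are Fe²⁺/Fe, so E°_cell = 0. The concentrated side is the cathode; the cell reaction moves Fe²⁺ from high to low concentration with n = 2.
Q = [Fe²⁺]_dilute/[Fe²⁺]_conc = 0.00597/1.9 = 0.00314.
E = 0 − (0.0592/2) log Q = −(0.0592/2)(-2.503) = 0.0741 V.

0.074 V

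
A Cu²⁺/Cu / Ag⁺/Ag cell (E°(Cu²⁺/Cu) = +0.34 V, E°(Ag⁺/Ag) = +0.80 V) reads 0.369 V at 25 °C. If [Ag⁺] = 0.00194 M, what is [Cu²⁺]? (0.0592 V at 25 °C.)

From the Nernst equation, log Q = n(E° − E)/0.0592 = 2(0.46 − 0.369)/0.0592 = 3.074, so Q = 1190.
With Q = [Cu²⁺]/[Ag⁺]^2 and the known concentrations, [Cu²⁺] in the numerator gives [Cu²⁺] = 0.0045 M.

0.0045 M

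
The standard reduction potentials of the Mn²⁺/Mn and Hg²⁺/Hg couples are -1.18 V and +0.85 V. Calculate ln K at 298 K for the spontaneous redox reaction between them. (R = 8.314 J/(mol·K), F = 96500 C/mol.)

ln K = 158.1

E°_cell = +0.85 − (-1.18) = 2.03 V, with n = 2 electrons transferred.
At equilibrium E = 0, so the Nernst equation gives ln K = nFE°/RT = (2)(96500)(2.03)/((8.314)(298)) = 158.13.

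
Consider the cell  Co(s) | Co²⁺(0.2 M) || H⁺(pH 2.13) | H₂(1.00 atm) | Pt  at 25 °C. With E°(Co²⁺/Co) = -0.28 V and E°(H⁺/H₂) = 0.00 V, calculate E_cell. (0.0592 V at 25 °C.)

0.17 V

The hydrogen couple is the cathode, so E°_cell = 0.28 V; n = 2.
[H⁺] = 10^(−2.13) = 0.0074 M, and Q = [Co²⁺]·P(H₂) / [H⁺]^2 = 3640.
E = E° − (0.0592/2) log Q = 0.28 − (0.0592/2)(3.561) = 0.175 V.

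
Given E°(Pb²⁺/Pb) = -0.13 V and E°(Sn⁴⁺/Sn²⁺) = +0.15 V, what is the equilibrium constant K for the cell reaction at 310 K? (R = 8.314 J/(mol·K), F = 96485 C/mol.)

E°_cell = +0.15 − (-0.13) = 0.28 V, with n = 2 electrons transferred.
At equilibrium E = 0, so the Nernst equation gives ln K = nFE°/RT = (2)(96485)(0.28)/((8.314)(310)) = 20.96.
K = e^20.96 = 1.3 × 10^9.

1.3 × 10^9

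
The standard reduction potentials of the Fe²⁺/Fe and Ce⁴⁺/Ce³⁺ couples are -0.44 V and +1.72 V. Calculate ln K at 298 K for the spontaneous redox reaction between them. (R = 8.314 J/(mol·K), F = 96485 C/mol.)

ln K = 168.2

E°_cell = +1.72 − (-0.44) = 2.16 V, with n = 2 electrons transferred.
At equilibrium E = 0, so the Nernst equation gives ln K = nFE°/RT = (2)(96485)(2.16)/((8.314)(298)) = 168.24.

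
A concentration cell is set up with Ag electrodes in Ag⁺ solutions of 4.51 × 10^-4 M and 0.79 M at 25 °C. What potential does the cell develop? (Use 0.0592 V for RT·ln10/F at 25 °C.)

Both half-cells are Ag⁺/Ag, so E°_cell = 0. The concentrated side is the cathode; the cell reaction moves Ag⁺ from high to low concentration with n = 1.
Q = [Ag⁺]_dilute/[Ag⁺]_conc = 4.51 × 10^-4/0.79 = 5.71 × 10^-4.
E = 0 − (0.0592/1) log Q = −(0.0592/1)(-3.243) = 0.1920 V.

0.19 V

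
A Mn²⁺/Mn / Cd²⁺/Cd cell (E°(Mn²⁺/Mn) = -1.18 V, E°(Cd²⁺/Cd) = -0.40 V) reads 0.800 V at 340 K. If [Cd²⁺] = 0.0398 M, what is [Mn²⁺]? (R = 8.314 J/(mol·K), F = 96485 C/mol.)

From the Nernst equation, ln Q = nF(E° − E)/RT = 2×96485×(0.78 − 0.800)/(8.314×340) = -1.365, so Q = 0.255.
With Q = [Mn²⁺]/[Cd²⁺] and the known concentrations, [Mn²⁺] in the numerator gives [Mn²⁺] = 0.01 M.

0.01 M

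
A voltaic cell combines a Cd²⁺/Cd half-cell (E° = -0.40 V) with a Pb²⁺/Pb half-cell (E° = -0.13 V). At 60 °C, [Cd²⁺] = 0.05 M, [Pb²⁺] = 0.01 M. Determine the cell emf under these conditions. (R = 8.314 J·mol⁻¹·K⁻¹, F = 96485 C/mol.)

The Pb²⁺/Pb couple has the higher reduction potential and acts as the cathode, so E°_cell = -0.13 − (-0.40) = 0.27 V.
Balancing electrons gives n = 2; the reaction quotient is Q = [Cd²⁺]/[Pb²⁺] = 5.00.
E = E° − (RT/nF) ln Q = 0.27 − (8.314×333)/(2×96485) × (1.609) = 0.270 − 0.023 = 0.247 V.

0.247 V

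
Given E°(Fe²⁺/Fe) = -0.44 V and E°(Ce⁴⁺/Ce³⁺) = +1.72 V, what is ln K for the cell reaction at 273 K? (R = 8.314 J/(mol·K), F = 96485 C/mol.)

ln K = 183.6

E°_cell = +1.72 − (-0.44) = 2.16 V, with n = 2 electrons transferred.
At equilibrium E = 0, so the Nernst equation gives ln K = nFE°/RT = (2)(96485)(2.16)/((8.314)(273)) = 183.64.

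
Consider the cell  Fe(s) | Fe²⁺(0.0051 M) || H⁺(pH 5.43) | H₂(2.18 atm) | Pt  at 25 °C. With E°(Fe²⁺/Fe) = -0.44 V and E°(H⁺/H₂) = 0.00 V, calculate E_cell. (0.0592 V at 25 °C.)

0.18 V

The hydrogen couple is the cathode, so E°_cell = 0.44 V; n = 2.
[H⁺] = 10^(−5.43) = 3.7 × 10^-6 M, and Q = [Fe²⁺]·P(H₂) / [H⁺]^2 = 8.05 × 10^8.
E = E° − (0.0592/2) log Q = 0.44 − (0.0592/2)(8.906) = 0.176 V.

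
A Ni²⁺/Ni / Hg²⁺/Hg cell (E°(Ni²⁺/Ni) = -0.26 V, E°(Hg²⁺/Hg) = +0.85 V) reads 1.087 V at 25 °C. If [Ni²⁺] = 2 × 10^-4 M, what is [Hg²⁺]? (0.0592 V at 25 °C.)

3.3 × 10^-5 M

From the Nernst equation, log Q = n(E° − E)/0.0592 = 2(1.11 − 1.087)/0.0592 = 0.777, so Q = 5.98.
With Q = [Ni²⁺]/[Hg²⁺] and the known concentrations, [Hg²⁺] in the denominator gives [Hg²⁺] = 3.3 × 10^-5 M.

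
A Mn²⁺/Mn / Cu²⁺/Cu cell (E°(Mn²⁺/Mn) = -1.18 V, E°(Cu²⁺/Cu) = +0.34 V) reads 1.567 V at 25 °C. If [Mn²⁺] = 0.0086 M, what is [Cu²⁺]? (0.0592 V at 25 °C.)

From the Nernst equation, log Q = n(E° − E)/0.0592 = 2(1.52 − 1.567)/0.0592 = -1.588, so Q = 0.0258.
With Q = [Mn²⁺]/[Cu²⁺] and the known concentrations, [Cu²⁺] in the denominator gives [Cu²⁺] = 0.33 M.

0.33 M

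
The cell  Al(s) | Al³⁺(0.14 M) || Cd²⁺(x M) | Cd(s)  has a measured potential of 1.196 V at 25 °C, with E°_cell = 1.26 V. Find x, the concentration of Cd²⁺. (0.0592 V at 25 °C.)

From the Nernst equation, log Q = n(E° − E)/0.0592 = 6(1.26 − 1.196)/0.0592 = 6.486, so Q = 3.07 × 10^6.
With Q = [Al³⁺]^2/[Cd²⁺]^3 and the known concentrations, [Cd²⁺]^3 in the denominator gives [Cd²⁺] = 0.0019 M.

0.0019 M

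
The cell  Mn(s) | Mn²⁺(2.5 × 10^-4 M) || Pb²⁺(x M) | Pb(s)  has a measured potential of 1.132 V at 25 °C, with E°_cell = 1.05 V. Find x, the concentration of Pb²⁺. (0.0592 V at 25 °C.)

0.15 M

From the Nernst equation, log Q = n(E° − E)/0.0592 = 2(1.05 − 1.132)/0.0592 = -2.770, so Q = 0.00170.
With Q = [Mn²⁺]/[Pb²⁺] and the known concentrations, [Pb²⁺] in the denominator gives [Pb²⁺] = 0.15 M.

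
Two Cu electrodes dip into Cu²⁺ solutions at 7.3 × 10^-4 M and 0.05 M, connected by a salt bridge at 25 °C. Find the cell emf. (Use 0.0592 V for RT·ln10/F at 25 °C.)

0.054 V

Both half-cells are Cu²⁺/Cu, so E°_cell = 0. The concentrated side is the cathode; the cell reaction moves Cu²⁺ from high to low concentration with n = 2.
Q = [Cu²⁺]_dilute/[Cu²⁺]_conc = 7.3 × 10^-4/0.05 = 0.0146.
E = 0 − (0.0592/2) log Q = −(0.0592/2)(-1.836) = 0.0543 V.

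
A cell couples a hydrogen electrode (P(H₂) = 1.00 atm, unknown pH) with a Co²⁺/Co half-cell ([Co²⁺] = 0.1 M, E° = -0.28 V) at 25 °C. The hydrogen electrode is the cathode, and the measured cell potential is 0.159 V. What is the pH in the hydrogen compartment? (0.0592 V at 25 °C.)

E°_cell = 0.28 V and n = 2.
log Q = n(E° − E)/0.0592 = 2×(0.28 − 0.159)/0.0592 = 4.088.
With Q = [Co²⁺]·P(H₂) / [H⁺]^2, solving for [H⁺] gives log[H⁺] = -2.544, so pH = 2.54.

pH = 2.54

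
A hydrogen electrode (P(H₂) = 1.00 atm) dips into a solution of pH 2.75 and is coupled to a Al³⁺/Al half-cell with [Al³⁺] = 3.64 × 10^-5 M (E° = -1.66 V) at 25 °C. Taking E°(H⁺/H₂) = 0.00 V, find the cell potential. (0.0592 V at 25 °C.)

1.58 V

The hydrogen couple is the cathode, so E°_cell = 1.66 V; n = 6.
[H⁺] = 10^(−2.75) = 0.0018 M, and Q = [Al³⁺]^2·P(H₂)^3 / [H⁺]^6 = 4.19 × 10^7.
E = E° − (0.0592/6) log Q = 1.66 − (0.0592/6)(7.622) = 1.585 V.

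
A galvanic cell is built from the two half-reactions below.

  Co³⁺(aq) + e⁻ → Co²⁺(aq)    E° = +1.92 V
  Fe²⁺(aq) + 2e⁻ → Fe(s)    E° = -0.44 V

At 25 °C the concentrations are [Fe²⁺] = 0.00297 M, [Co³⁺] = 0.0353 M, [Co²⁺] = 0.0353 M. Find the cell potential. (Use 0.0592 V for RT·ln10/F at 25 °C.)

The Co³⁺/Co²⁺ couple has the higher reduction potential and acts as the cathode, so E°_cell = +1.92 − (-0.44) = 2.36 V.
Balancing electrons gives n = 2; the reaction quotient is Q = [Fe²⁺]·[Co²⁺]^2/[Co³⁺]^2 = 0.00297.
At 25 °C, E = E° − (0.0592/n) log Q = 2.36 − (0.0592/2)(-2.527) = 2.360 + 0.075 = 2.435 V.

2.43 V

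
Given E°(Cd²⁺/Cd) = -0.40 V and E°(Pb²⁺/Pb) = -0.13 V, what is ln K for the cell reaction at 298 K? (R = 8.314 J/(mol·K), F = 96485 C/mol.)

ln K = 21.0

E°_cell = -0.13 − (-0.40) = 0.27 V, with n = 2 electrons transferred.
At equilibrium E = 0, so the Nernst equation gives ln K = nFE°/RT = (2)(96485)(0.27)/((8.314)(298)) = 21.03.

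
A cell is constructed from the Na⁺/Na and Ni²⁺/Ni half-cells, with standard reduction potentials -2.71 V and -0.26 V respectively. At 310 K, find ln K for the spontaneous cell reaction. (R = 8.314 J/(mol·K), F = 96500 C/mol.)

ln K = 183.5

E°_cell = -0.26 − (-2.71) = 2.45 V, with n = 2 electrons transferred.
At equilibrium E = 0, so the Nernst equation gives ln K = nFE°/RT = (2)(96500)(2.45)/((8.314)(310)) = 183.46.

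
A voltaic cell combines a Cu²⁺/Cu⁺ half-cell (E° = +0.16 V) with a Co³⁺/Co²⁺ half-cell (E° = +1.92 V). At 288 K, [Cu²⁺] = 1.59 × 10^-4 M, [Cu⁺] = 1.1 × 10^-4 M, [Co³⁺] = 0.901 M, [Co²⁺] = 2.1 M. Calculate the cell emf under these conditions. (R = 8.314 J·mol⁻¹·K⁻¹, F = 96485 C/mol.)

1.73 V

The Co³⁺/Co²⁺ couple has the higher reduction potential and acts as the cathode, so E°_cell = +1.92 − (+0.16) = 1.76 V.
Balancing electrons gives n = 1; the reaction quotient is Q = [Cu²⁺]·[Co²⁺]/([Cu⁺]·[Co³⁺]) = 3.37.
E = E° − (RT/nF) ln Q = 1.76 − (8.314×288)/(1×96485) × (1.215) = 1.760 − 0.030 = 1.730 V.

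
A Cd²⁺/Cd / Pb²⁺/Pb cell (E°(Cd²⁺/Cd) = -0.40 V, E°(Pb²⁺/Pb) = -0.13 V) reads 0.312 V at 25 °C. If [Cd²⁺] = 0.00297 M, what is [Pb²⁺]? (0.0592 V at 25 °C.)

0.078 M

From the Nernst equation, log Q = n(E° − E)/0.0592 = 2(0.27 − 0.312)/0.0592 = -1.419, so Q = 0.0381.
With Q = [Cd²⁺]/[Pb²⁺] and the known concentrations, [Pb²⁺] in the denominator gives [Pb²⁺] = 0.078 M.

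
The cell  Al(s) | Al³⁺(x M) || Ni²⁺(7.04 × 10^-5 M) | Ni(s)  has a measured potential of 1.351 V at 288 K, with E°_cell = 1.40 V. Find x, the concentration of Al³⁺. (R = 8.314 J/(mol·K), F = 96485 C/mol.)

2.2 × 10^-4 M

From the Nernst equation, ln Q = nF(E° − E)/RT = 6×96485×(1.40 − 1.351)/(8.314×288) = 11.847, so Q = 1.4 × 10^5.
With Q = [Al³⁺]^2/[Ni²⁺]^3 and the known concentrations, [Al³⁺]^2 in the numerator gives [Al³⁺] = 2.2 × 10^-4 M.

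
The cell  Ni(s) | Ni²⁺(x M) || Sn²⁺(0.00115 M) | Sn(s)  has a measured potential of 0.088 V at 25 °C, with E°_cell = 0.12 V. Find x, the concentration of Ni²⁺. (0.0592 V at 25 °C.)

From the Nernst equation, log Q = n(E° − E)/0.0592 = 2(0.12 − 0.088)/0.0592 = 1.081, so Q = 12.1.
With Q = [Ni²⁺]/[Sn²⁺] and the known concentrations, [Ni²⁺] in the numerator gives [Ni²⁺] = 0.014 M.

0.014 M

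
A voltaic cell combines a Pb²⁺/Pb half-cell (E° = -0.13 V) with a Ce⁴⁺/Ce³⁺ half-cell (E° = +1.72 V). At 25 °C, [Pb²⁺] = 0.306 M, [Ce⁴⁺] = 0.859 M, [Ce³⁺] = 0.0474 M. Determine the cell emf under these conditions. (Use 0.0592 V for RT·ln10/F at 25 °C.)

The Ce⁴⁺/Ce³⁺ couple has the higher reduction potential and acts as the cathode, so E°_cell = +1.72 − (-0.13) = 1.85 V.
Balancing electrons gives n = 2; the reaction quotient is Q = [Pb²⁺]·[Ce³⁺]^2/[Ce⁴⁺]^2 = 9.32 × 10^-4.
At 25 °C, E = E° − (0.0592/n) log Q = 1.85 − (0.0592/2)(-3.031) = 1.850 + 0.090 = 1.940 V.

1.94 V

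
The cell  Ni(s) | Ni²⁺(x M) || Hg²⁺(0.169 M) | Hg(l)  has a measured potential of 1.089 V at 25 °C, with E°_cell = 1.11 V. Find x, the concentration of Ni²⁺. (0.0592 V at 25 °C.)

From the Nernst equation, log Q = n(E° − E)/0.0592 = 2(1.11 − 1.089)/0.0592 = 0.709, so Q = 5.12.
With Q = [Ni²⁺]/[Hg²⁺] and the known concentrations, [Ni²⁺] in the numerator gives [Ni²⁺] = 0.87 M.

0.87 M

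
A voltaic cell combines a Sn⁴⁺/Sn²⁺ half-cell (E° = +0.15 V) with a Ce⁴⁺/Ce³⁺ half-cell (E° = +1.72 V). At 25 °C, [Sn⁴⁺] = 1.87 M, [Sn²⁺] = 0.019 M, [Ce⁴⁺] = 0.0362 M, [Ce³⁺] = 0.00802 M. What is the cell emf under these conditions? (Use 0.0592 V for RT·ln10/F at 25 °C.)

The Ce⁴⁺/Ce³⁺ couple has the higher reduction potential and acts as the cathode, so E°_cell = +1.72 − (+0.15) = 1.57 V.
Balancing electrons gives n = 2; the reaction quotient is Q = [Sn⁴⁺]·[Ce³⁺]^2/([Sn²⁺]·[Ce⁴⁺]^2) = 4.83.
At 25 °C, E = E° − (0.0592/n) log Q = 1.57 − (0.0592/2)(0.684) = 1.570 − 0.020 = 1.550 V.

1.55 V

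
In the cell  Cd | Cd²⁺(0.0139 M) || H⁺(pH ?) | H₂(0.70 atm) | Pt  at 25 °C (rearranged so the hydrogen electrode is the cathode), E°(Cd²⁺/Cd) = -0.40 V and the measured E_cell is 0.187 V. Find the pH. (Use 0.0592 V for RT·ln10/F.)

pH = 4.60

E°_cell = 0.40 V and n = 2.
log Q = n(E° − E)/0.0592 = 2×(0.40 − 0.187)/0.0592 = 7.196.
With Q = [Cd²⁺]·P(H₂) / [H⁺]^2, solving for [H⁺] gives log[H⁺] = -4.604, so pH = 4.60.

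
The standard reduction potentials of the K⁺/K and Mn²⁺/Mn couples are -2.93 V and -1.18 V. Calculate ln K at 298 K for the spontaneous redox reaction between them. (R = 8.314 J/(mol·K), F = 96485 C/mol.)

ln K = 136.3

E°_cell = -1.18 − (-2.93) = 1.75 V, with n = 2 electrons transferred.
At equilibrium E = 0, so the Nernst equation gives ln K = nFE°/RT = (2)(96485)(1.75)/((8.314)(298)) = 136.30.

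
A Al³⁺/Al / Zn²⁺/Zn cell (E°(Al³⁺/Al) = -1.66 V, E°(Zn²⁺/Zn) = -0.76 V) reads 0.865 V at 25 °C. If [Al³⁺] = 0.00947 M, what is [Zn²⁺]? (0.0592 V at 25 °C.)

0.0029 M

From the Nernst equation, log Q = n(E° − E)/0.0592 = 6(0.90 − 0.865)/0.0592 = 3.547, so Q = 3530.
With Q = [Al³⁺]^2/[Zn²⁺]^3 and the known concentrations, [Zn²⁺]^3 in the denominator gives [Zn²⁺] = 0.0029 M.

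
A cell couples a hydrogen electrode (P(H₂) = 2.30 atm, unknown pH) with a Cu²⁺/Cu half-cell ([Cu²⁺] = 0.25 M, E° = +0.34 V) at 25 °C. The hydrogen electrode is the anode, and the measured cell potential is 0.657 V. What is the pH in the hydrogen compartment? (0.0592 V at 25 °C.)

pH = 5.47

E°_cell = 0.34 V and n = 2.
log Q = n(E° − E)/0.0592 = 2×(0.34 − 0.657)/0.0592 = -10.709.
With Q = [H⁺]^2 / ([Cu²⁺]·P(H₂)), solving for [H⁺] gives log[H⁺] = -5.475, so pH = 5.47.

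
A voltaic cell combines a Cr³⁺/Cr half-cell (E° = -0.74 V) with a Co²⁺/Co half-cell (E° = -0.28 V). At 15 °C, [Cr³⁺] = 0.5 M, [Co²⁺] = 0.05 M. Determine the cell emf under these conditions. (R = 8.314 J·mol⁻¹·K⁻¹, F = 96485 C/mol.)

0.429 V

The Co²⁺/Co couple has the higher reduction potential and acts as the cathode, so E°_cell = -0.28 − (-0.74) = 0.46 V.
Balancing electrons gives n = 6; the reaction quotient is Q = [Cr³⁺]^2/[Co²⁺]^3 = 2000.
E = E° − (RT/nF) ln Q = 0.46 − (8.314×288)/(6×96485) × (7.601) = 0.460 − 0.031 = 0.429 V.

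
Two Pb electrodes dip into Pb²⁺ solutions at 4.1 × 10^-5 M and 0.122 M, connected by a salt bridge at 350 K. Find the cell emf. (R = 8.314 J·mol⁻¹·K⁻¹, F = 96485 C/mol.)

Both half-cells are Pb²⁺/Pb, so E°_cell = 0. The concentrated side is the cathode; the cell reaction moves Pb²⁺ from high to low concentration with n = 2.
Q = [Pb²⁺]_dilute/[Pb²⁺]_conc = 4.1 × 10^-5/0.122 = 3.36 × 10^-4.
E = 0 − (RT/nF) ln Q = −((8.314×350)/(2×96485))(-7.998) = 0.1206 V.

0.12 V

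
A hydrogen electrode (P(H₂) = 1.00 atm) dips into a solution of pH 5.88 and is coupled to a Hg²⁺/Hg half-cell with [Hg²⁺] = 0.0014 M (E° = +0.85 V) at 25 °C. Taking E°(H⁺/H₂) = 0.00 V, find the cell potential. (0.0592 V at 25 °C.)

1.11 V

The Hg²⁺/Hg couple is the cathode, so E°_cell = 0.85 V; n = 2.
[H⁺] = 10^(−5.88) = 1.3 × 10^-6 M, and Q = [H⁺]^2 / ([Hg²⁺]·P(H₂)) = 1.24 × 10^-9.
E = E° − (0.0592/2) log Q = 0.85 − (0.0592/2)(-8.906) = 1.114 V.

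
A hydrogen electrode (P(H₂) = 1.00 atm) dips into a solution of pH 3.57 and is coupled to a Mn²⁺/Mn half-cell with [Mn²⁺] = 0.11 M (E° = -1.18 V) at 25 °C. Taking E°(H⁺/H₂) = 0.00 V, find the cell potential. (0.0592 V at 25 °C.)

1.00 V

The hydrogen couple is the cathode, so E°_cell = 1.18 V; n = 2.
[H⁺] = 10^(−3.57) = 2.7 × 10^-4 M, and Q = [Mn²⁺]·P(H₂) / [H⁺]^2 = 1.52 × 10^6.
E = E° − (0.0592/2) log Q = 1.18 − (0.0592/2)(6.181) = 0.997 V.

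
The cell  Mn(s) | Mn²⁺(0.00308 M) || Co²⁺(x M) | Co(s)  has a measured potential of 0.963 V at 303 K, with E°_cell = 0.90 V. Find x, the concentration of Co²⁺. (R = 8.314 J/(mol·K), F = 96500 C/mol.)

0.38 M

From the Nernst equation, ln Q = nF(E° − E)/RT = 2×96500×(0.90 − 0.963)/(8.314×303) = -4.827, so Q = 0.00801.
With Q = [Mn²⁺]/[Co²⁺] and the known concentrations, [Co²⁺] in the denominator gives [Co²⁺] = 0.38 M.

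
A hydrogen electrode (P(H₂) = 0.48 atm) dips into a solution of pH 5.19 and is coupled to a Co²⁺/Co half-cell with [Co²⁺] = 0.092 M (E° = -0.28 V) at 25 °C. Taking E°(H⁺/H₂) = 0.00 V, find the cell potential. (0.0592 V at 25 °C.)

0.013 V

The hydrogen couple is the cathode, so E°_cell = 0.28 V; n = 2.
[H⁺] = 10^(−5.19) = 6.5 × 10^-6 M, and Q = [Co²⁺]·P(H₂) / [H⁺]^2 = 1.06 × 10^9.
E = E° − (0.0592/2) log Q = 0.28 − (0.0592/2)(9.025) = 0.013 V.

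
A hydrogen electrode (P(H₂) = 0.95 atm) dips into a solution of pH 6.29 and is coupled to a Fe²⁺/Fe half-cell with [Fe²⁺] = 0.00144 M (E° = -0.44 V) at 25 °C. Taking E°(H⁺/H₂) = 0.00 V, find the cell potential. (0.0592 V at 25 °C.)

The hydrogen couple is the cathode, so E°_cell = 0.44 V; n = 2.
[H⁺] = 10^(−6.29) = 5.1 × 10^-7 M, and Q = [Fe²⁺]·P(H₂) / [H⁺]^2 = 5.2 × 10^9.
E = E° − (0.0592/2) log Q = 0.44 − (0.0592/2)(9.716) = 0.152 V.

0.15 V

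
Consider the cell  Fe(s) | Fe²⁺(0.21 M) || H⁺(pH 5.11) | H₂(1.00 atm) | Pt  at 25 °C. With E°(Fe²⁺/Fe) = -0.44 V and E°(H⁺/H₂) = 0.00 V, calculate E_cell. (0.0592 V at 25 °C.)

The hydrogen couple is the cathode, so E°_cell = 0.44 V; n = 2.
[H⁺] = 10^(−5.11) = 7.8 × 10^-6 M, and Q = [Fe²⁺]·P(H₂) / [H⁺]^2 = 3.49 × 10^9.
E = E° − (0.0592/2) log Q = 0.44 − (0.0592/2)(9.542) = 0.158 V.

0.16 V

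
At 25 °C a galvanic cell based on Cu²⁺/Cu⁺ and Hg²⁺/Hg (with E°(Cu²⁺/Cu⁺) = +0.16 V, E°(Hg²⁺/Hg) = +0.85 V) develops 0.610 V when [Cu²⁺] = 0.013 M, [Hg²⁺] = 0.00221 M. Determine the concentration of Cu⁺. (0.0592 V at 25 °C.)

0.012 M

From the Nernst equation, log Q = n(E° − E)/0.0592 = 2(0.69 − 0.610)/0.0592 = 2.703, so Q = 504.
With Q = [Cu²⁺]^2/([Cu⁺]^2·[Hg²⁺]) and the known concentrations, [Cu⁺]^2 in the denominator gives [Cu⁺] = 0.012 M.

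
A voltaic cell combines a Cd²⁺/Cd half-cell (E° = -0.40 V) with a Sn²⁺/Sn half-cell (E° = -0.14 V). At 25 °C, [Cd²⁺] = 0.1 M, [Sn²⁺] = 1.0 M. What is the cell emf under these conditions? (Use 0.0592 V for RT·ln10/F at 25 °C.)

The Sn²⁺/Sn couple has the higher reduction potential and acts as the cathode, so E°_cell = -0.14 − (-0.40) = 0.26 V.
Balancing electrons gives n = 2; the reaction quotient is Q = [Cd²⁺]/[Sn²⁺] = 0.100.
At 25 °C, E = E° − (0.0592/n) log Q = 0.26 − (0.0592/2)(-1.000) = 0.260 + 0.030 = 0.290 V.

0.290 V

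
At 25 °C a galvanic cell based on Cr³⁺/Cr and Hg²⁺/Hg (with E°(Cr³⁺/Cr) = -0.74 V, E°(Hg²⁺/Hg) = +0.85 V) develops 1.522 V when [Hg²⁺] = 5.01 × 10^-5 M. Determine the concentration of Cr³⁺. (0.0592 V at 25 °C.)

From the Nernst equation, log Q = n(E° − E)/0.0592 = 6(1.59 − 1.522)/0.0592 = 6.892, so Q = 7.8 × 10^6.
With Q = [Cr³⁺]^2/[Hg²⁺]^3 and the known concentrations, [Cr³⁺]^2 in the numerator gives [Cr³⁺] = 9.9 × 10^-4 M.

9.9 × 10^-4 M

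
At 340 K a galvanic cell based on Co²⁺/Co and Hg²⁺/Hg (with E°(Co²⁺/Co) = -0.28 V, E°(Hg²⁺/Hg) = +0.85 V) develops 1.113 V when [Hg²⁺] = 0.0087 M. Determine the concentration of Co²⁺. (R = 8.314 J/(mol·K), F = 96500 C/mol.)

From the Nernst equation, ln Q = nF(E° − E)/RT = 2×96500×(1.13 − 1.113)/(8.314×340) = 1.161, so Q = 3.19.
With Q = [Co²⁺]/[Hg²⁺] and the known concentrations, [Co²⁺] in the numerator gives [Co²⁺] = 0.028 M.

0.028 M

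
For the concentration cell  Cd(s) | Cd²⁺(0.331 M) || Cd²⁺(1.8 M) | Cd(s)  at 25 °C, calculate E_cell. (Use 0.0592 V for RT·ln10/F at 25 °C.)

Both half-cells are Cd²⁺/Cd, so E°_cell = 0. The concentrated side is the cathode; the cell reaction moves Cd²⁺ from high to low concentration with n = 2.
Q = [Cd²⁺]_dilute/[Cd²⁺]_conc = 0.331/1.8 = 0.184.
E = 0 − (0.0592/2) log Q = −(0.0592/2)(-0.735) = 0.0218 V.

0.022 V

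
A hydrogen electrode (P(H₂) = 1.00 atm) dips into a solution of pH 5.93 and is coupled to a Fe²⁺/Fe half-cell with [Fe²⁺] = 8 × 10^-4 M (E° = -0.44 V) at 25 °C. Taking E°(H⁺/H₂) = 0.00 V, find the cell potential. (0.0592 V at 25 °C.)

0.18 V

The hydrogen couple is the cathode, so E°_cell = 0.44 V; n = 2.
[H⁺] = 10^(−5.93) = 1.2 × 10^-6 M, and Q = [Fe²⁺]·P(H₂) / [H⁺]^2 = 5.8 × 10^8.
E = E° − (0.0592/2) log Q = 0.44 − (0.0592/2)(8.763) = 0.181 V.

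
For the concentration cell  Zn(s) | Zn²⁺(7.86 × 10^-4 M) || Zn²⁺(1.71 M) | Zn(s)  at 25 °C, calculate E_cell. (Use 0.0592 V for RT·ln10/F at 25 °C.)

0.099 V

Both half-cells are Zn²⁺/Zn, so E°_cell = 0. The concentrated side is the cathode; the cell reaction moves Zn²⁺ from high to low concentration with n = 2.
Q = [Zn²⁺]_dilute/[Zn²⁺]_conc = 7.86 × 10^-4/1.71 = 4.6 × 10^-4.
E = 0 − (0.0592/2) log Q = −(0.0592/2)(-3.338) = 0.0988 V.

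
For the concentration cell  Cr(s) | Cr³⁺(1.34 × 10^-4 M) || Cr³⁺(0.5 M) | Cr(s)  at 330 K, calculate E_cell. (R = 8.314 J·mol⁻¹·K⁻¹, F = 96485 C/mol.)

0.078 V

Both half-cells are Cr³⁺/Cr, so E°_cell = 0. The concentrated side is the cathode; the cell reaction moves Cr³⁺ from high to low concentration with n = 3.
Q = [Cr³⁺]_dilute/[Cr³⁺]_conc = 1.34 × 10^-4/0.5 = 2.68 × 10^-4.
E = 0 − (RT/nF) ln Q = −((8.314×330)/(3×96485))(-8.225) = 0.0780 V.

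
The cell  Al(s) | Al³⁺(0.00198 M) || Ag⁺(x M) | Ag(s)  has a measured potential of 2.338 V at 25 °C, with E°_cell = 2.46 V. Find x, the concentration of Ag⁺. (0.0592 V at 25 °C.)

From the Nernst equation, log Q = n(E° − E)/0.0592 = 3(2.46 − 2.338)/0.0592 = 6.182, so Q = 1.52 × 10^6.
With Q = [Al³⁺]/[Ag⁺]^3 and the known concentrations, [Ag⁺]^3 in the denominator gives [Ag⁺] = 0.0011 M.

0.0011 M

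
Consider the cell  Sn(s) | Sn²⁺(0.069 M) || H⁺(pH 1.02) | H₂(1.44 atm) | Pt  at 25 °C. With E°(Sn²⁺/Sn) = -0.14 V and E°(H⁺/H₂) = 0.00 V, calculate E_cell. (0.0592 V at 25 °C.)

The hydrogen couple is the cathode, so E°_cell = 0.14 V; n = 2.
[H⁺] = 10^(−1.02) = 0.095 M, and Q = [Sn²⁺]·P(H₂) / [H⁺]^2 = 10.9.
E = E° − (0.0592/2) log Q = 0.14 − (0.0592/2)(1.037) = 0.109 V.

0.11 V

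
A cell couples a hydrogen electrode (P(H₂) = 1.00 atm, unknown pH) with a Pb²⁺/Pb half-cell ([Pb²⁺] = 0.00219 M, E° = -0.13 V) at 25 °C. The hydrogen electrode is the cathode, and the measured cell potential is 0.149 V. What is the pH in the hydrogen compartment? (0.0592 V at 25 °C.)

pH = 1.01

E°_cell = 0.13 V and n = 2.
log Q = n(E° − E)/0.0592 = 2×(0.13 − 0.149)/0.0592 = -0.642.
With Q = [Pb²⁺]·P(H₂) / [H⁺]^2, solving for [H⁺] gives log[H⁺] = -1.009, so pH = 1.01.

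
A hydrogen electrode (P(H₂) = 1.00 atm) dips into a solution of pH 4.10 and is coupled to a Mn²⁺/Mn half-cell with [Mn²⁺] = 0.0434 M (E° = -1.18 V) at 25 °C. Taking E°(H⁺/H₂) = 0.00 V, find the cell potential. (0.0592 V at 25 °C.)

0.98 V

The hydrogen couple is the cathode, so E°_cell = 1.18 V; n = 2.
[H⁺] = 10^(−4.10) = 7.9 × 10^-5 M, and Q = [Mn²⁺]·P(H₂) / [H⁺]^2 = 6.88 × 10^6.
E = E° − (0.0592/2) log Q = 1.18 − (0.0592/2)(6.837) = 0.978 V.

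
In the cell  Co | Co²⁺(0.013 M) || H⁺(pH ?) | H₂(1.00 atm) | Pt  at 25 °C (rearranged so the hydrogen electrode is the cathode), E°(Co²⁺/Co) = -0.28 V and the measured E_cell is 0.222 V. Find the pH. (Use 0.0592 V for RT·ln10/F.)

E°_cell = 0.28 V and n = 2.
log Q = n(E° − E)/0.0592 = 2×(0.28 − 0.222)/0.0592 = 1.959.
With Q = [Co²⁺]·P(H₂) / [H⁺]^2, solving for [H⁺] gives log[H⁺] = -1.923, so pH = 1.92.

pH = 1.92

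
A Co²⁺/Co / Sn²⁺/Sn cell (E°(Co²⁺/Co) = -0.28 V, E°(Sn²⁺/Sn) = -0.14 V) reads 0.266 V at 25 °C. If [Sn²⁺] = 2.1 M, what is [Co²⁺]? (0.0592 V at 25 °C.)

From the Nernst equation, log Q = n(E° − E)/0.0592 = 2(0.14 − 0.266)/0.0592 = -4.257, so Q = 5.54 × 10^-5.
With Q = [Co²⁺]/[Sn²⁺] and the known concentrations, [Co²⁺] in the numerator gives [Co²⁺] = 1.2 × 10^-4 M.

1.2 × 10^-4 M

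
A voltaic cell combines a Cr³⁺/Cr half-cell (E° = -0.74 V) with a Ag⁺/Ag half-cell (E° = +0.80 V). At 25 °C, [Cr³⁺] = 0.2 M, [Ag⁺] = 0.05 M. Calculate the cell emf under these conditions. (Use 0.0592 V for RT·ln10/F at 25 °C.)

1.48 V

The Ag⁺/Ag couple has the higher reduction potential and acts as the cathode, so E°_cell = +0.80 − (-0.74) = 1.54 V.
Balancing electrons gives n = 3; the reaction quotient is Q = [Cr³⁺]/[Ag⁺]^3 = 1600.
At 25 °C, E = E° − (0.0592/n) log Q = 1.54 − (0.0592/3)(3.204) = 1.540 − 0.063 = 1.477 V.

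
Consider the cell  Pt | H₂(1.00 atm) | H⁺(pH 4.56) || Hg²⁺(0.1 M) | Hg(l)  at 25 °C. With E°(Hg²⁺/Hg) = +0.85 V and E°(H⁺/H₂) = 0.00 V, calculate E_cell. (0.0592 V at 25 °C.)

The Hg²⁺/Hg couple is the cathode, so E°_cell = 0.85 V; n = 2.
[H⁺] = 10^(−4.56) = 2.8 × 10^-5 M, and Q = [H⁺]^2 / ([Hg²⁺]·P(H₂)) = 7.59 × 10^-9.
E = E° − (0.0592/2) log Q = 0.85 − (0.0592/2)(-8.120) = 1.090 V.

1.09 V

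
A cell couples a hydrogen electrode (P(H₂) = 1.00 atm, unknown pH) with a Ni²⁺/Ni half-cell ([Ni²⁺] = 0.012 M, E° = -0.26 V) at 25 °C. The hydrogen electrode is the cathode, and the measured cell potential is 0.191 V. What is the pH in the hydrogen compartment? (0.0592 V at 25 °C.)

pH = 2.13

E°_cell = 0.26 V and n = 2.
log Q = n(E° − E)/0.0592 = 2×(0.26 − 0.191)/0.0592 = 2.331.
With Q = [Ni²⁺]·P(H₂) / [H⁺]^2, solving for [H⁺] gives log[H⁺] = -2.126, so pH = 2.13.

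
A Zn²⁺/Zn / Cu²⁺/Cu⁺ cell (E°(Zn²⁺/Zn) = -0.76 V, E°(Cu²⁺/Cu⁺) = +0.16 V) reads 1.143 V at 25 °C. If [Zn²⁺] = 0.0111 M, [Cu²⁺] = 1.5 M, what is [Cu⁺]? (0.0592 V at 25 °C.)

From the Nernst equation, log Q = n(E° − E)/0.0592 = 2(0.92 − 1.143)/0.0592 = -7.534, so Q = 2.93 × 10^-8.
With Q = [Zn²⁺]·[Cu⁺]^2/[Cu²⁺]^2 and the known concentrations, [Cu⁺]^2 in the numerator gives [Cu⁺] = 0.0024 M.

0.0024 M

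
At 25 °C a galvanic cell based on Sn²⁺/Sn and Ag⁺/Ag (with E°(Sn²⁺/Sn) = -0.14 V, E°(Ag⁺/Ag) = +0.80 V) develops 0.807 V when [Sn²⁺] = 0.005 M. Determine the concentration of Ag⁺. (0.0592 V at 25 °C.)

From the Nernst equation, log Q = n(E° − E)/0.0592 = 2(0.94 − 0.807)/0.0592 = 4.493, so Q = 3.11 × 10^4.
With Q = [Sn²⁺]/[Ag⁺]^2 and the known concentrations, [Ag⁺]^2 in the denominator gives [Ag⁺] = 4 × 10^-4 M.

4 × 10^-4 M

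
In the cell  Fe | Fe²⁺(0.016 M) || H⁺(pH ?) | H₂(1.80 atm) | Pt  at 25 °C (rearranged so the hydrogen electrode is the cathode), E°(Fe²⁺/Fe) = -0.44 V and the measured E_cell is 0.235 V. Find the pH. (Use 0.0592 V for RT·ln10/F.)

E°_cell = 0.44 V and n = 2.
log Q = n(E° − E)/0.0592 = 2×(0.44 − 0.235)/0.0592 = 6.926.
With Q = [Fe²⁺]·P(H₂) / [H⁺]^2, solving for [H⁺] gives log[H⁺] = -4.233, so pH = 4.23.

pH = 4.23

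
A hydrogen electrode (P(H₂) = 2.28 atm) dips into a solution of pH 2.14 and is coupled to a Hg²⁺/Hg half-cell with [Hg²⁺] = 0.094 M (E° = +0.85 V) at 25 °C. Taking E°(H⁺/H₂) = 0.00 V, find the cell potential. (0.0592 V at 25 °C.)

The Hg²⁺/Hg couple is the cathode, so E°_cell = 0.85 V; n = 2.
[H⁺] = 10^(−2.14) = 0.0072 M, and Q = [H⁺]^2 / ([Hg²⁺]·P(H₂)) = 2.45 × 10^-4.
E = E° − (0.0592/2) log Q = 0.85 − (0.0592/2)(-3.611) = 0.957 V.

0.96 V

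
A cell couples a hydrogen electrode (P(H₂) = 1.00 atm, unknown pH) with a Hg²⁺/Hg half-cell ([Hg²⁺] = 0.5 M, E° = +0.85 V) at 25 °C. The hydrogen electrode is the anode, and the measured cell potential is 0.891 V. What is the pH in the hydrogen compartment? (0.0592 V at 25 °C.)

pH = 0.84

E°_cell = 0.85 V and n = 2.
log Q = n(E° − E)/0.0592 = 2×(0.85 − 0.891)/0.0592 = -1.385.
With Q = [H⁺]^2 / ([Hg²⁺]·P(H₂)), solving for [H⁺] gives log[H⁺] = -0.843, so pH = 0.84.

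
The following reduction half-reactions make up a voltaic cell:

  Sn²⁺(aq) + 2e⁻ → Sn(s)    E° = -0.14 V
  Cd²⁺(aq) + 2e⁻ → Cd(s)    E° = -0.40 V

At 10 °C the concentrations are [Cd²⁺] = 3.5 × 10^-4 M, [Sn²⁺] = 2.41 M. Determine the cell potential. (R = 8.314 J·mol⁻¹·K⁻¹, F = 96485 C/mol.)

The Sn²⁺/Sn couple has the higher reduction potential and acts as the cathode, so E°_cell = -0.14 − (-0.40) = 0.26 V.
Balancing electrons gives n = 2; the reaction quotient is Q = [Cd²⁺]/[Sn²⁺] = 1.45 × 10^-4.
E = E° − (RT/nF) ln Q = 0.26 − (8.314×283)/(2×96485) × (-8.837) = 0.260 + 0.108 = 0.368 V.

0.368 V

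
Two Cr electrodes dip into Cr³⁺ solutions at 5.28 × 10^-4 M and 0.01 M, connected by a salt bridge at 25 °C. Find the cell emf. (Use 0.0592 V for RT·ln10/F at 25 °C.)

0.025 V

Both half-cells are Cr³⁺/Cr, so E°_cell = 0. The concentrated side is the cathode; the cell reaction moves Cr³⁺ from high to low concentration with n = 3.
Q = [Cr³⁺]_dilute/[Cr³⁺]_conc = 5.28 × 10^-4/0.01 = 0.0528.
E = 0 − (0.0592/3) log Q = −(0.0592/3)(-1.277) = 0.0252 V.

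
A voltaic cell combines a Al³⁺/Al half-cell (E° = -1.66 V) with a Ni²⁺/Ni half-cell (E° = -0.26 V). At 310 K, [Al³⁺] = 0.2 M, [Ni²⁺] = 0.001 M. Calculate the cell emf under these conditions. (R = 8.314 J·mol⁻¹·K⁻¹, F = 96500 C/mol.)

1.32 V

The Ni²⁺/Ni couple has the higher reduction potential and acts as the cathode, so E°_cell = -0.26 − (-1.66) = 1.40 V.
Balancing electrons gives n = 6; the reaction quotient is Q = [Al³⁺]^2/[Ni²⁺]^3 = 4 × 10^7.
E = E° − (RT/nF) ln Q = 1.40 − (8.314×310)/(6×96500) × (17.504) = 1.400 − 0.078 = 1.322 V.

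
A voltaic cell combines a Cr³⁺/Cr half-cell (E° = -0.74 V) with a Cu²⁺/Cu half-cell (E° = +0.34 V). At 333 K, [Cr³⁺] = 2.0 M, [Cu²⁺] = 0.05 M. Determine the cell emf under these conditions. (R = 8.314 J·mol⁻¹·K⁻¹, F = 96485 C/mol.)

The Cu²⁺/Cu couple has the higher reduction potential and acts as the cathode, so E°_cell = +0.34 − (-0.74) = 1.08 V.
Balancing electrons gives n = 6; the reaction quotient is Q = [Cr³⁺]^2/[Cu²⁺]^3 = 3.2 × 10^4.
E = E° − (RT/nF) ln Q = 1.08 − (8.314×333)/(6×96485) × (10.373) = 1.080 − 0.050 = 1.030 V.

1.03 V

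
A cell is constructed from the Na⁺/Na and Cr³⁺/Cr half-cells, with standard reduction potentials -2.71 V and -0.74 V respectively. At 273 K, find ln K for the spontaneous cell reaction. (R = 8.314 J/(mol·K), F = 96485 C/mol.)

ln K = 251.2

E°_cell = -0.74 − (-2.71) = 1.97 V, with n = 3 electrons transferred.
At equilibrium E = 0, so the Nernst equation gives ln K = nFE°/RT = (3)(96485)(1.97)/((8.314)(273)) = 251.23.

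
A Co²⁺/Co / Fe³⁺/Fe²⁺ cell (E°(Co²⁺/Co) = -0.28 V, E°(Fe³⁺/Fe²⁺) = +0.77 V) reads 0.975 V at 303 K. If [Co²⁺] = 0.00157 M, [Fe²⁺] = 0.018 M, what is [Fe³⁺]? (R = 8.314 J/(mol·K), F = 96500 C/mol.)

4 × 10^-5 M

From the Nernst equation, ln Q = nF(E° − E)/RT = 2×96500×(1.05 − 0.975)/(8.314×303) = 5.746, so Q = 313.
With Q = [Co²⁺]·[Fe²⁺]^2/[Fe³⁺]^2 and the known concentrations, [Fe³⁺]^2 in the denominator gives [Fe³⁺] = 4 × 10^-5 M.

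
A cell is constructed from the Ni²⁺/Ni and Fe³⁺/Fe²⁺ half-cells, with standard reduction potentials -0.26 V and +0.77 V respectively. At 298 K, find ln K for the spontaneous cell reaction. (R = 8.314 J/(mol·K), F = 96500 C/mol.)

ln K = 80.2

E°_cell = +0.77 − (-0.26) = 1.03 V, with n = 2 electrons transferred.
At equilibrium E = 0, so the Nernst equation gives ln K = nFE°/RT = (2)(96500)(1.03)/((8.314)(298)) = 80.24.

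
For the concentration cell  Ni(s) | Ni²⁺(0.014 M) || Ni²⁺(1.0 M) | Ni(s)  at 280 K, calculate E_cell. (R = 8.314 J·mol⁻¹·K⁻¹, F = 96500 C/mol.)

Both half-cells are Ni²⁺/Ni, so E°_cell = 0. The concentrated side is the cathode; the cell reaction moves Ni²⁺ from high to low concentration with n = 2.
Q = [Ni²⁺]_dilute/[Ni²⁺]_conc = 0.014/1.0 = 0.0140.
E = 0 − (RT/nF) ln Q = −((8.314×280)/(2×96500))(-4.269) = 0.0515 V.

0.051 V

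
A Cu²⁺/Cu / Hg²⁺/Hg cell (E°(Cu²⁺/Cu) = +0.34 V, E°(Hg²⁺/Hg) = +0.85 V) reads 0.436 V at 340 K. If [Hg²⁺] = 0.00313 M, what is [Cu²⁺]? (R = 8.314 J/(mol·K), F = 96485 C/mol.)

0.49 M

From the Nernst equation, ln Q = nF(E° − E)/RT = 2×96485×(0.51 − 0.436)/(8.314×340) = 5.052, so Q = 156.
With Q = [Cu²⁺]/[Hg²⁺] and the known concentrations, [Cu²⁺] in the numerator gives [Cu²⁺] = 0.49 M.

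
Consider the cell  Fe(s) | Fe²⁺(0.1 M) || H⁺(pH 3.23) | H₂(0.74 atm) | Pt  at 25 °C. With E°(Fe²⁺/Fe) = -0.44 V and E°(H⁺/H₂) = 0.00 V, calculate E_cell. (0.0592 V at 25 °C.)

The hydrogen couple is the cathode, so E°_cell = 0.44 V; n = 2.
[H⁺] = 10^(−3.23) = 5.9 × 10^-4 M, and Q = [Fe²⁺]·P(H₂) / [H⁺]^2 = 2.13 × 10^5.
E = E° − (0.0592/2) log Q = 0.44 − (0.0592/2)(5.329) = 0.282 V.

0.28 V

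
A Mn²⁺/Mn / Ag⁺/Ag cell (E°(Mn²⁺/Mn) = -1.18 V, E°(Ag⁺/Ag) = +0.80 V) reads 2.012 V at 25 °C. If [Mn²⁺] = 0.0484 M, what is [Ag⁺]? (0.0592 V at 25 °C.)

0.76 M

From the Nernst equation, log Q = n(E° − E)/0.0592 = 2(1.98 − 2.012)/0.0592 = -1.081, so Q = 0.0830.
With Q = [Mn²⁺]/[Ag⁺]^2 and the known concentrations, [Ag⁺]^2 in the denominator gives [Ag⁺] = 0.76 M.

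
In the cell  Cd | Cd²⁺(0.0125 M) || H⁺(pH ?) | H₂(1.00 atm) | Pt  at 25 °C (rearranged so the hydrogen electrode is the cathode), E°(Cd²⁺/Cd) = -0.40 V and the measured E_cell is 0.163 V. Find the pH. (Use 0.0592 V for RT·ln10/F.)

E°_cell = 0.40 V and n = 2.
log Q = n(E° − E)/0.0592 = 2×(0.40 − 0.163)/0.0592 = 8.007.
With Q = [Cd²⁺]·P(H₂) / [H⁺]^2, solving for [H⁺] gives log[H⁺] = -4.955, so pH = 4.95.

pH = 4.95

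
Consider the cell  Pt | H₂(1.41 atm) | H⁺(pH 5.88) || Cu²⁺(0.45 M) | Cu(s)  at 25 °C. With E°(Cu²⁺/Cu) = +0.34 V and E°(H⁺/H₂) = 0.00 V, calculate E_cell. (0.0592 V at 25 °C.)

The Cu²⁺/Cu couple is the cathode, so E°_cell = 0.34 V; n = 2.
[H⁺] = 10^(−5.88) = 1.3 × 10^-6 M, and Q = [H⁺]^2 / ([Cu²⁺]·P(H₂)) = 2.74 × 10^-12.
E = E° − (0.0592/2) log Q = 0.34 − (0.0592/2)(-11.562) = 0.682 V.

0.68 V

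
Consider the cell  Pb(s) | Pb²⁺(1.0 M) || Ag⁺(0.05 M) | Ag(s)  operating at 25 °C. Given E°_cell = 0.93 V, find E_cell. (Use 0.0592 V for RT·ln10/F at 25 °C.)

Balancing electrons gives n = 2; the reaction quotient is Q = [Pb²⁺]/[Ag⁺]^2 = 400.
At 25 °C, E = E° − (0.0592/n) log Q = 0.93 − (0.0592/2)(2.602) = 0.930 − 0.077 = 0.853 V.

0.853 V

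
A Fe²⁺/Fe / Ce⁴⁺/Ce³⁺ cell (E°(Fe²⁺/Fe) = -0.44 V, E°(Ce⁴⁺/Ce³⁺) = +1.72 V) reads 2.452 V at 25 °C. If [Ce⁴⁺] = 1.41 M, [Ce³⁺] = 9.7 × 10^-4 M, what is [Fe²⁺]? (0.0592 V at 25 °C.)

2.9 × 10^-4 M

From the Nernst equation, log Q = n(E° − E)/0.0592 = 2(2.16 − 2.452)/0.0592 = -9.865, so Q = 1.37 × 10^-10.
With Q = [Fe²⁺]·[Ce³⁺]^2/[Ce⁴⁺]^2 and the known concentrations, [Fe²⁺] in the numerator gives [Fe²⁺] = 2.9 × 10^-4 M.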